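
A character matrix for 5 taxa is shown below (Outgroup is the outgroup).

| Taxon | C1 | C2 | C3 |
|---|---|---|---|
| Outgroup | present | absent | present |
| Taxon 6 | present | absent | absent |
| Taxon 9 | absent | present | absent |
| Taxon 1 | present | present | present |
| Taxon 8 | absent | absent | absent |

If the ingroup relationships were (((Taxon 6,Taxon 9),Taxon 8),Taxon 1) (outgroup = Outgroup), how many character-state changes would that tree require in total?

5

Map each character onto (((Taxon 6,Taxon 9),Taxon 8),Taxon 1) (rooted by Outgroup) and count the minimum state changes it requires (Fitch parsimony):
C1: 2; C2: 2; C3: 1.
Total tree length = 5.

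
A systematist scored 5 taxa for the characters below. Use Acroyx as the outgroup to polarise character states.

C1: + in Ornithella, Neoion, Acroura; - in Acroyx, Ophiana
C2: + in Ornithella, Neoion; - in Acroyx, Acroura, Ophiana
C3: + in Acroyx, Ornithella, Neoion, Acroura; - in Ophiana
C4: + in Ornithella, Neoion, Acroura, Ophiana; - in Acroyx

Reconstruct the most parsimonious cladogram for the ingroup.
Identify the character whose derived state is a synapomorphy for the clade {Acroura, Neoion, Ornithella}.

C1

Character polarity is set by the outgroup: the derived state is whichever differs from the outgroup's state, so for C3 the derived state is '-', and for the remaining characters it is '+'.
Only Acroura, Neoion, and Ornithella show the derived state '+' for C1, supporting them as a clade.
Only Neoion and Ornithella show the derived state '+' for C2, supporting them as a clade.
C3: derived state '-' in Ophiana only — an autapomorphy, so it tells us nothing about relationships among taxa.
C4 (derived state '+') is shared by all ingroup taxa — unites the whole ingroup.
Most parsimonious ingroup topology: (((Ornithella,Neoion),Acroura),Ophiana).
The clade {Acroura, Neoion, Ornithella} is supported by C1: its derived state '+' occurs in exactly those taxa and in no other taxon (including the outgroup).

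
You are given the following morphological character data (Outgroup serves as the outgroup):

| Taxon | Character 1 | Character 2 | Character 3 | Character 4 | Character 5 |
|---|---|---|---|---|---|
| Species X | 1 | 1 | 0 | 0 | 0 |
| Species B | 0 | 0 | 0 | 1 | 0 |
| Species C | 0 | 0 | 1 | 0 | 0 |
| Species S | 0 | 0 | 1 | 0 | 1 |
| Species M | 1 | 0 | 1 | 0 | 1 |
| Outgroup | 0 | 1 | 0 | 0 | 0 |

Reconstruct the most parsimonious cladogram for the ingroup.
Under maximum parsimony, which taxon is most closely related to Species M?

Character polarity is set by the outgroup: the derived state is whichever differs from the outgroup's state, so for Character 2 the derived state is '0', and for the remaining characters it is '1'.
Character 1 (state '1') occurs in Species M and Species X but conflicts with the nesting implied by the other characters — most parsimoniously interpreted as homoplasy.
Character 2: derived state '0' in Species B, Species C, Species M, and Species S only — synapomorphy for {Species B, Species C, Species M, Species S}.
Only Species C, Species M, and Species S show the derived state '1' for Character 3, supporting them as a clade.
Character 4: derived state '1' in Species B only — an autapomorphy, so it tells us nothing about relationships among taxa.
Character 5: derived state '1' in Species M and Species S only — synapomorphy for {Species M, Species S}.
Most parsimonious ingroup topology: ((((Species S,Species M),Species C),Species B),Species X).
Species M and Species S form a cherry on this tree, so they are sister taxa.

Species S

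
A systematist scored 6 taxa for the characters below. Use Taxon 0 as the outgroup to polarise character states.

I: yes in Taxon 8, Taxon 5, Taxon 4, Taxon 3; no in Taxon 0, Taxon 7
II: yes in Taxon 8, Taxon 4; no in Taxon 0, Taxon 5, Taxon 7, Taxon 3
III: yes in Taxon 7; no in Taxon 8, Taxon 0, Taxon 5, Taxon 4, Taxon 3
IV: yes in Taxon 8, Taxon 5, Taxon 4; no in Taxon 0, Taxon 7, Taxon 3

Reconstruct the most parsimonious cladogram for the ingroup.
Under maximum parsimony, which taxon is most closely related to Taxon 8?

The outgroup has state 'no' for every character, so 'yes' is the derived state throughout.
I: derived state 'yes' in Taxon 3, Taxon 4, Taxon 5, and Taxon 8 only — synapomorphy for {Taxon 3, Taxon 4, Taxon 5, Taxon 8}.
Only Taxon 4 and Taxon 8 show the derived state 'yes' for II, supporting them as a clade.
III (derived state 'yes') is unique to Taxon 7 (autapomorphy; uninformative for grouping).
Only Taxon 4, Taxon 5, and Taxon 8 show the derived state 'yes' for IV, supporting them as a clade.
Most parsimonious ingroup topology: ((Taxon 3,((Taxon 4,Taxon 8),Taxon 5)),Taxon 7).
Taxon 8 and Taxon 4 form a cherry on this tree, so they are sister taxa.

Taxon 4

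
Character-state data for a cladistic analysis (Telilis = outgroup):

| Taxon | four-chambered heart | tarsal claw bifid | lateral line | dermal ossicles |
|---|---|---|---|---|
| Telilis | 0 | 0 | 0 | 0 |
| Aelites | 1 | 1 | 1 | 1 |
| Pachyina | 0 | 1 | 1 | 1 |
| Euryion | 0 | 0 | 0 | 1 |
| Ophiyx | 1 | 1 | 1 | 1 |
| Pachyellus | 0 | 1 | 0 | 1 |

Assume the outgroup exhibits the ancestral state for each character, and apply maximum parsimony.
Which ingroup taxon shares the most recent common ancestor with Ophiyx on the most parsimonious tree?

Aelites

The outgroup has state '0' for every character, so '1' is the derived state throughout.
four-chambered heart: derived state '1' in Aelites and Ophiyx only — synapomorphy for {Aelites, Ophiyx}.
Only Aelites, Ophiyx, Pachyellus, and Pachyina show the derived state '1' for tarsal claw bifid, supporting them as a clade.
lateral line (derived state '1') is shared by Aelites, Ophiyx, and Pachyina — a synapomorphy uniting that clade.
dermal ossicles (derived state '1') is shared by all ingroup taxa — unites the whole ingroup.
Most parsimonious ingroup topology: ((((Aelites,Ophiyx),Pachyina),Pachyellus),Euryion).
Ophiyx and Aelites form a cherry on this tree, so they are sister taxa.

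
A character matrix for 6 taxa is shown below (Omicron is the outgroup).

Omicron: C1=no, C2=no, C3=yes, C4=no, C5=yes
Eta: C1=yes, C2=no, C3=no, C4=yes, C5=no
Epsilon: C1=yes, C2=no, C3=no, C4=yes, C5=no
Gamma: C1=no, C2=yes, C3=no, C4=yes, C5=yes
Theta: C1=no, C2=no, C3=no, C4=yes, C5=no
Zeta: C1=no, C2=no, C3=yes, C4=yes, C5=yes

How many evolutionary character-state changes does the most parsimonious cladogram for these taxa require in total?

5

Character polarity is set by the outgroup: the derived state is whichever differs from the outgroup's state, so for C3, C5 the derived state is 'no', and for the remaining characters it is 'yes'.
Only Epsilon and Eta show the derived state 'yes' for C1, supporting them as a clade.
C2: derived state 'yes' in Gamma only — an autapomorphy, so it tells us nothing about relationships among taxa.
C3: derived state 'no' in Epsilon, Eta, Gamma, and Theta only — synapomorphy for {Epsilon, Eta, Gamma, Theta}.
All ingroup taxa share the derived state 'yes' for C4; it defines the ingroup but does not resolve relationships within it.
C5 (derived state 'no') is shared by Epsilon, Eta, and Theta — a synapomorphy uniting that clade.
Most parsimonious ingroup topology: ((((Eta,Epsilon),Theta),Gamma),Zeta).
Changes per character on this tree: C1: 1; C2: 1; C3: 1; C4: 1; C5: 1.
Total = 5.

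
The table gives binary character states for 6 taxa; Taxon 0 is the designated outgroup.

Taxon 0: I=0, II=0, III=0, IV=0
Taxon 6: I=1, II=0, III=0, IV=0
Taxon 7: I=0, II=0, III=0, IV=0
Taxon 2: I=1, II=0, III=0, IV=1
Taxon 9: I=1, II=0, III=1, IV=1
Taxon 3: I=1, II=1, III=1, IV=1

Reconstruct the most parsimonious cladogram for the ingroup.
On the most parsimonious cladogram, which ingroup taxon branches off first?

Taxon 7

The outgroup has state '0' for every character, so '1' is the derived state throughout.
I (derived state '1') is shared by Taxon 2, Taxon 3, Taxon 6, and Taxon 9 — a synapomorphy uniting that clade.
II (derived state '1') is unique to Taxon 3 (autapomorphy; uninformative for grouping).
III (derived state '1') is shared by Taxon 3 and Taxon 9 — a synapomorphy uniting that clade.
IV: derived state '1' in Taxon 2, Taxon 3, and Taxon 9 only — synapomorphy for {Taxon 2, Taxon 3, Taxon 9}.
Most parsimonious ingroup topology: ((Taxon 6,(Taxon 2,(Taxon 9,Taxon 3))),Taxon 7).
Taxon 7 is sister to the clade containing all other ingroup taxa, so it is the earliest-diverging (most basal) ingroup lineage.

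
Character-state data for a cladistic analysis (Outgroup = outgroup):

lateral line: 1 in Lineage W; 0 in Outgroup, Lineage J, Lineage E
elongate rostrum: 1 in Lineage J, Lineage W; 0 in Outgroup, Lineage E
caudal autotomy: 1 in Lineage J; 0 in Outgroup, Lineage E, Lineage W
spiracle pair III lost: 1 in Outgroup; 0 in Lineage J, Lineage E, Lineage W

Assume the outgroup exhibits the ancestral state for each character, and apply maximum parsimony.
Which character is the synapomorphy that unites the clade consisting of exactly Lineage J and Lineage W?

Character polarity is set by the outgroup: the derived state is whichever differs from the outgroup's state, so for spiracle pair III lost the derived state is '0', and for the remaining characters it is '1'.
lateral line: derived state '1' in Lineage W only — an autapomorphy, so it tells us nothing about relationships among taxa.
elongate rostrum: derived state '1' in Lineage J and Lineage W only — synapomorphy for {Lineage J, Lineage W}.
caudal autotomy: derived state '1' in Lineage J only — an autapomorphy, so it tells us nothing about relationships among taxa.
All ingroup taxa share the derived state '0' for spiracle pair III lost; it defines the ingroup but does not resolve relationships within it.
Most parsimonious ingroup topology: ((Lineage J,Lineage W),Lineage E).
The clade {Lineage J, Lineage W} is supported by elongate rostrum: its derived state '1' occurs in exactly those taxa and in no other taxon (including the outgroup).

elongate rostrum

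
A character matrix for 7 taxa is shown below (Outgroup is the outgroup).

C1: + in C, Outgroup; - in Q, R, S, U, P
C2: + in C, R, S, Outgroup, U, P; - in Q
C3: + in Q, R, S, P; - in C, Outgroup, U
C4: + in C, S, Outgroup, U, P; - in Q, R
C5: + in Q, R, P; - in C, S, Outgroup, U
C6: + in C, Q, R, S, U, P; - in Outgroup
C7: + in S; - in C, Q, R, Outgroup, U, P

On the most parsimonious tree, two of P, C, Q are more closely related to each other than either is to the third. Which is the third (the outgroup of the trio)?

C

Character polarity is set by the outgroup: the derived state is whichever differs from the outgroup's state, so for C1, C2, C4 the derived state is '-', and for the remaining characters it is '+'.
Only P, Q, R, S, and U show the derived state '-' for C1, supporting them as a clade.
C2 (derived state '-') is unique to Q (autapomorphy; uninformative for grouping).
C3: derived state '+' in P, Q, R, and S only — synapomorphy for {P, Q, R, S}.
Only Q and R show the derived state '-' for C4, supporting them as a clade.
C5: derived state '+' in P, Q, and R only — synapomorphy for {P, Q, R}.
All ingroup taxa share the derived state '+' for C6; it defines the ingroup but does not resolve relationships within it.
C7 (derived state '+') is unique to S (autapomorphy; uninformative for grouping).
Most parsimonious ingroup topology: (((S,((R,Q),P)),U),C).
Q and P share a more recent common ancestor with each other than either does with C, so C is the least closely related of the three.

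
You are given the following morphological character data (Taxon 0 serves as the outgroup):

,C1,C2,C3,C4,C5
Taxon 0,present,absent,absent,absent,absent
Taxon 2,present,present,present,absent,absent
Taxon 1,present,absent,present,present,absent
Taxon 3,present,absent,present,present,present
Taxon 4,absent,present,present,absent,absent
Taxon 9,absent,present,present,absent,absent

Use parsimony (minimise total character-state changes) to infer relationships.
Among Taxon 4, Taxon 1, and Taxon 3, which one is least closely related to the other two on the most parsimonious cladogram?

Taxon 4

Character polarity is set by the outgroup: the derived state is whichever differs from the outgroup's state, so for C1 the derived state is 'absent', and for the remaining characters it is 'present'.
Only Taxon 4 and Taxon 9 show the derived state 'absent' for C1, supporting them as a clade.
C2 (derived state 'present') is shared by Taxon 2, Taxon 4, and Taxon 9 — a synapomorphy uniting that clade.
C3 (derived state 'present') is shared by all ingroup taxa — unites the whole ingroup.
C4: derived state 'present' in Taxon 1 and Taxon 3 only — synapomorphy for {Taxon 1, Taxon 3}.
C5 (derived state 'present') is unique to Taxon 3 (autapomorphy; uninformative for grouping).
Most parsimonious ingroup topology: ((Taxon 2,(Taxon 4,Taxon 9)),(Taxon 1,Taxon 3)).
Taxon 3 and Taxon 1 share a more recent common ancestor with each other than either does with Taxon 4, so Taxon 4 is the least closely related of the three.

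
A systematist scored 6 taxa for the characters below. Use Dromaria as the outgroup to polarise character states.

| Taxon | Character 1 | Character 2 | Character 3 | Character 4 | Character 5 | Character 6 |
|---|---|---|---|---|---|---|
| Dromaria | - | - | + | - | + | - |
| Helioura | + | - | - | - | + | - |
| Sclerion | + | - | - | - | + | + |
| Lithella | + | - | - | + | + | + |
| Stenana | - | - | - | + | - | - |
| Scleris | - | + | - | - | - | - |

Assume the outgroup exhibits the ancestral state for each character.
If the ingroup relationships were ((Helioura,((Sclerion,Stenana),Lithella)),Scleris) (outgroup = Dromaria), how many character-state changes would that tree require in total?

Map each character onto ((Helioura,((Sclerion,Stenana),Lithella)),Scleris) (rooted by Dromaria) and count the minimum state changes it requires (Fitch parsimony):
Character 1: 2; Character 2: 1; Character 3: 1; Character 4: 2; Character 5: 2; Character 6: 2.
Total tree length = 10.

10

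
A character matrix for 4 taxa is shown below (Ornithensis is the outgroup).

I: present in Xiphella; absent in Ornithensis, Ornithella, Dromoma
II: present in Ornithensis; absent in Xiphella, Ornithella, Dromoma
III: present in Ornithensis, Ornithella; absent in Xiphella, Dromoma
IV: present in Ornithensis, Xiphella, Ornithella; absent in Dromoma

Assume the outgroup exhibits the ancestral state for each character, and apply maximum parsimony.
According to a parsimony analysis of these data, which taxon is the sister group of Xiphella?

Character polarity is set by the outgroup: the derived state is whichever differs from the outgroup's state, so for II, III, IV the derived state is 'absent', and for the remaining characters it is 'present'.
I: derived state 'present' in Xiphella only — an autapomorphy, so it tells us nothing about relationships among taxa.
All ingroup taxa share the derived state 'absent' for II; it defines the ingroup but does not resolve relationships within it.
III (derived state 'absent') is shared by Dromoma and Xiphella — a synapomorphy uniting that clade.
IV: derived state 'absent' in Dromoma only — an autapomorphy, so it tells us nothing about relationships among taxa.
Most parsimonious ingroup topology: ((Xiphella,Dromoma),Ornithella).
Xiphella and Dromoma form a cherry on this tree, so they are sister taxa.

Dromoma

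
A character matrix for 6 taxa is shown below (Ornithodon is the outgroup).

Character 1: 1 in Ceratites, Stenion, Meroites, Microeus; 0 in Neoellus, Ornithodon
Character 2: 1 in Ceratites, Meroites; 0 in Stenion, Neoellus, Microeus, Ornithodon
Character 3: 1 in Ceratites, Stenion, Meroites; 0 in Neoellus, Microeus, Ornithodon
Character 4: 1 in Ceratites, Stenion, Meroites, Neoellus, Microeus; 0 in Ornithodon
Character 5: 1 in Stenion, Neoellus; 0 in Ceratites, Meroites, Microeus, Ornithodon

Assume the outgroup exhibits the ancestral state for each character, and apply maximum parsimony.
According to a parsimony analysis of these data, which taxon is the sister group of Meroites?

Ceratites

The outgroup has state '0' for every character, so '1' is the derived state throughout.
Character 1: derived state '1' in Ceratites, Meroites, Microeus, and Stenion only — synapomorphy for {Ceratites, Meroites, Microeus, Stenion}.
Character 2 (derived state '1') is shared by Ceratites and Meroites — a synapomorphy uniting that clade.
Only Ceratites, Meroites, and Stenion show the derived state '1' for Character 3, supporting them as a clade.
All ingroup taxa share the derived state '1' for Character 4; it defines the ingroup but does not resolve relationships within it.
Character 5 (state '1') occurs in Neoellus and Stenion but conflicts with the nesting implied by the other characters — most parsimoniously interpreted as homoplasy.
Most parsimonious ingroup topology: ((((Meroites,Ceratites),Stenion),Microeus),Neoellus).
Meroites and Ceratites form a cherry on this tree, so they are sister taxa.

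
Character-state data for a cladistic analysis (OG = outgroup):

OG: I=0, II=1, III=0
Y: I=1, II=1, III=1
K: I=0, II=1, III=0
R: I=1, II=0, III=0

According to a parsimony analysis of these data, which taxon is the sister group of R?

Y

Character polarity is set by the outgroup: the derived state is whichever differs from the outgroup's state, so for II the derived state is '0', and for the remaining characters it is '1'.
I: derived state '1' in R and Y only — synapomorphy for {R, Y}.
II (derived state '0') is unique to R (autapomorphy; uninformative for grouping).
III (derived state '1') is unique to Y (autapomorphy; uninformative for grouping).
Most parsimonious ingroup topology: ((Y,R),K).
R and Y form a cherry on this tree, so they are sister taxa.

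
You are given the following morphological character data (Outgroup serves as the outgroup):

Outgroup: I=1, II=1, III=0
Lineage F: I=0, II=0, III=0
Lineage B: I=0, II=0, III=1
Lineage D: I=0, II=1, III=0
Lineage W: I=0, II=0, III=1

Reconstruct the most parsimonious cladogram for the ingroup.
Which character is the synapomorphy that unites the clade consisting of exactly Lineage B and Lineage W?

III

Character polarity is set by the outgroup: the derived state is whichever differs from the outgroup's state, so for I, II the derived state is '0', and for the remaining characters it is '1'.
All ingroup taxa share the derived state '0' for I; it defines the ingroup but does not resolve relationships within it.
II: derived state '0' in Lineage B, Lineage F, and Lineage W only — synapomorphy for {Lineage B, Lineage F, Lineage W}.
III (derived state '1') is shared by Lineage B and Lineage W — a synapomorphy uniting that clade.
Most parsimonious ingroup topology: ((Lineage F,(Lineage B,Lineage W)),Lineage D).
The clade {Lineage B, Lineage W} is supported by III: its derived state '1' occurs in exactly those taxa and in no other taxon (including the outgroup).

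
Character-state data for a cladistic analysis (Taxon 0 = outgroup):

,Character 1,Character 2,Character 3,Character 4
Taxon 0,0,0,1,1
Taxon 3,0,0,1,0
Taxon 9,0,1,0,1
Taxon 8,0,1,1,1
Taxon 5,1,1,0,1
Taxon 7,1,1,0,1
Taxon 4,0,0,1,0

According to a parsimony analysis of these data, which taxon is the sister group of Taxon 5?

Taxon 7

Character polarity is set by the outgroup: the derived state is whichever differs from the outgroup's state, so for Character 3, Character 4 the derived state is '0', and for the remaining characters it is '1'.
Character 1: derived state '1' in Taxon 5 and Taxon 7 only — synapomorphy for {Taxon 5, Taxon 7}.
Character 2 (derived state '1') is shared by Taxon 5, Taxon 7, Taxon 8, and Taxon 9 — a synapomorphy uniting that clade.
Only Taxon 5, Taxon 7, and Taxon 9 show the derived state '0' for Character 3, supporting them as a clade.
Only Taxon 3 and Taxon 4 show the derived state '0' for Character 4, supporting them as a clade.
Most parsimonious ingroup topology: ((Taxon 3,Taxon 4),((Taxon 9,(Taxon 5,Taxon 7)),Taxon 8)).
Taxon 5 and Taxon 7 form a cherry on this tree, so they are sister taxa.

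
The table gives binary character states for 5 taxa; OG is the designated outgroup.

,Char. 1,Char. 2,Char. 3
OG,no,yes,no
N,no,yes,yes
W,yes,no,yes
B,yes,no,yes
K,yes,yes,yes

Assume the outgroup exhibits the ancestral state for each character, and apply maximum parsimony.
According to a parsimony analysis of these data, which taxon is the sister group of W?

B

Character polarity is set by the outgroup: the derived state is whichever differs from the outgroup's state, so for Char. 2 the derived state is 'no', and for the remaining characters it is 'yes'.
Char. 1 (derived state 'yes') is shared by B, K, and W — a synapomorphy uniting that clade.
Char. 2 (derived state 'no') is shared by B and W — a synapomorphy uniting that clade.
Char. 3 (derived state 'yes') is shared by all ingroup taxa — unites the whole ingroup.
Most parsimonious ingroup topology: (N,((W,B),K)).
W and B form a cherry on this tree, so they are sister taxa.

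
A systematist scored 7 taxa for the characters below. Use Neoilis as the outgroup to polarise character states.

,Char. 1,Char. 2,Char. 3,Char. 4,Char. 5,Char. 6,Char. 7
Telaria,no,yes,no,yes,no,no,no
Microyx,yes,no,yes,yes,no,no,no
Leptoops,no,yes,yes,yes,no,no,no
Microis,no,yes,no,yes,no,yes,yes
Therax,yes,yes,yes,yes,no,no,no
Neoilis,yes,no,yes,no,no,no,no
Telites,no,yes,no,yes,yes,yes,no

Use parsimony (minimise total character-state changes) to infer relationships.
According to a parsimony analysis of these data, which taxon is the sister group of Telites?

Microis

Character polarity is set by the outgroup: the derived state is whichever differs from the outgroup's state, so for Char. 1, Char. 3 the derived state is 'no', and for the remaining characters it is 'yes'.
Char. 1: derived state 'no' in Leptoops, Microis, Telaria, and Telites only — synapomorphy for {Leptoops, Microis, Telaria, Telites}.
Only Leptoops, Microis, Telaria, Telites, and Therax show the derived state 'yes' for Char. 2, supporting them as a clade.
Only Microis, Telaria, and Telites show the derived state 'no' for Char. 3, supporting them as a clade.
Char. 4 (derived state 'yes') is shared by all ingroup taxa — unites the whole ingroup.
Char. 5 (derived state 'yes') is unique to Telites (autapomorphy; uninformative for grouping).
Char. 6: derived state 'yes' in Microis and Telites only — synapomorphy for {Microis, Telites}.
Char. 7: derived state 'yes' in Microis only — an autapomorphy, so it tells us nothing about relationships among taxa.
Most parsimonious ingroup topology: ((((Telaria,(Telites,Microis)),Leptoops),Therax),Microyx).
Telites and Microis form a cherry on this tree, so they are sister taxa.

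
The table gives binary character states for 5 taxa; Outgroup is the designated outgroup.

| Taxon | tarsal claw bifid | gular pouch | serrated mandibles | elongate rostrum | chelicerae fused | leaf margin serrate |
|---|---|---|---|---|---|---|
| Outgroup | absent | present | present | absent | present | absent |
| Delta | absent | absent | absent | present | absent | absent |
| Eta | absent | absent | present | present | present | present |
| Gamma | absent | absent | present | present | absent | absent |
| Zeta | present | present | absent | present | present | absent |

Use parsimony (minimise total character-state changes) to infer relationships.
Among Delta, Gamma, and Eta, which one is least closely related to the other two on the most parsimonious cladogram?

Eta

Character polarity is set by the outgroup: the derived state is whichever differs from the outgroup's state, so for gular pouch, serrated mandibles, chelicerae fused the derived state is 'absent', and for the remaining characters it is 'present'.
tarsal claw bifid (derived state 'present') is unique to Zeta (autapomorphy; uninformative for grouping).
gular pouch: derived state 'absent' in Delta, Eta, and Gamma only — synapomorphy for {Delta, Eta, Gamma}.
serrated mandibles (state 'absent') occurs in Delta and Zeta but conflicts with the nesting implied by the other characters — most parsimoniously interpreted as homoplasy.
elongate rostrum (derived state 'present') is shared by all ingroup taxa — unites the whole ingroup.
Only Delta and Gamma show the derived state 'absent' for chelicerae fused, supporting them as a clade.
leaf margin serrate: derived state 'present' in Eta only — an autapomorphy, so it tells us nothing about relationships among taxa.
Most parsimonious ingroup topology: (((Delta,Gamma),Eta),Zeta).
Gamma and Delta share a more recent common ancestor with each other than either does with Eta, so Eta is the least closely related of the three.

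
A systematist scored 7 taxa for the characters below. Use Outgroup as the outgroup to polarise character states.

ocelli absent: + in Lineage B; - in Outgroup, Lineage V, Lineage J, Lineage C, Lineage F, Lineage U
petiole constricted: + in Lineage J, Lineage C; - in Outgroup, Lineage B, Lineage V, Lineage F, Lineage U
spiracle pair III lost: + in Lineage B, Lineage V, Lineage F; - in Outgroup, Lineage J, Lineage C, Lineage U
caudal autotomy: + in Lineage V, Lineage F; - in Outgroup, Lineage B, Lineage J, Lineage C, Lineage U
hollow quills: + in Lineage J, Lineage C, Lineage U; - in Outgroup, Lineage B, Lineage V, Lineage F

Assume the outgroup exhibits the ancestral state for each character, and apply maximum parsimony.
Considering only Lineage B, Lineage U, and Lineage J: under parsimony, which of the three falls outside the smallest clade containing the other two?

The outgroup has state '-' for every character, so '+' is the derived state throughout.
ocelli absent (derived state '+') is unique to Lineage B (autapomorphy; uninformative for grouping).
petiole constricted (derived state '+') is shared by Lineage C and Lineage J — a synapomorphy uniting that clade.
spiracle pair III lost: derived state '+' in Lineage B, Lineage F, and Lineage V only — synapomorphy for {Lineage B, Lineage F, Lineage V}.
caudal autotomy (derived state '+') is shared by Lineage F and Lineage V — a synapomorphy uniting that clade.
Only Lineage C, Lineage J, and Lineage U show the derived state '+' for hollow quills, supporting them as a clade.
Most parsimonious ingroup topology: ((Lineage B,(Lineage V,Lineage F)),((Lineage J,Lineage C),Lineage U)).
Lineage U and Lineage J share a more recent common ancestor with each other than either does with Lineage B, so Lineage B is the least closely related of the three.

Lineage B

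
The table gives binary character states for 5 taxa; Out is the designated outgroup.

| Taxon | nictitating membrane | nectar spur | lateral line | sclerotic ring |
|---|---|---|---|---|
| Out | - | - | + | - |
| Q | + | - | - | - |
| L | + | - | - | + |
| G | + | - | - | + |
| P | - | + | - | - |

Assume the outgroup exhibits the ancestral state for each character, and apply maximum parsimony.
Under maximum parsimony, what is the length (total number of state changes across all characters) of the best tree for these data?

Character polarity is set by the outgroup: the derived state is whichever differs from the outgroup's state, so for lateral line the derived state is '-', and for the remaining characters it is '+'.
nictitating membrane (derived state '+') is shared by G, L, and Q — a synapomorphy uniting that clade.
nectar spur: derived state '+' in P only — an autapomorphy, so it tells us nothing about relationships among taxa.
lateral line (derived state '-') is shared by all ingroup taxa — unites the whole ingroup.
Only G and L show the derived state '+' for sclerotic ring, supporting them as a clade.
Most parsimonious ingroup topology: ((Q,(L,G)),P).
Changes per character on this tree: nictitating membrane: 1; nectar spur: 1; lateral line: 1; sclerotic ring: 1.
Total = 4.

4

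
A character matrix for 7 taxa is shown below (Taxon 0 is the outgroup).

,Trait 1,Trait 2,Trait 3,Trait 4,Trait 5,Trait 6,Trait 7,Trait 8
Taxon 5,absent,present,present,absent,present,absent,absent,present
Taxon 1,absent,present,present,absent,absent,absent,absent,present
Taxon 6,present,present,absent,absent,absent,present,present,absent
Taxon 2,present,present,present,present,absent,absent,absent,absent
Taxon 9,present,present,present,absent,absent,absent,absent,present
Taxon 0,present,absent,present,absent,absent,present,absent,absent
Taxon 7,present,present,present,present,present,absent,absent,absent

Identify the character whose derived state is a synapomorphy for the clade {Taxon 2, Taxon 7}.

Character polarity is set by the outgroup: the derived state is whichever differs from the outgroup's state, so for Trait 1, Trait 3, Trait 6 the derived state is 'absent', and for the remaining characters it is 'present'.
Only Taxon 1 and Taxon 5 show the derived state 'absent' for Trait 1, supporting them as a clade.
Trait 2 (derived state 'present') is shared by all ingroup taxa — unites the whole ingroup.
Trait 3 (derived state 'absent') is unique to Taxon 6 (autapomorphy; uninformative for grouping).
Trait 4: derived state 'present' in Taxon 2 and Taxon 7 only — synapomorphy for {Taxon 2, Taxon 7}.
Trait 5 groups Taxon 5 and Taxon 7, which is incompatible with the clades supported by the remaining characters; treating it as convergent (homoplasy) costs fewer steps than any alternative tree.
Trait 6 (derived state 'absent') is shared by Taxon 1, Taxon 2, Taxon 5, Taxon 7, and Taxon 9 — a synapomorphy uniting that clade.
Trait 7: derived state 'present' in Taxon 6 only — an autapomorphy, so it tells us nothing about relationships among taxa.
Trait 8: derived state 'present' in Taxon 1, Taxon 5, and Taxon 9 only — synapomorphy for {Taxon 1, Taxon 5, Taxon 9}.
Most parsimonious ingroup topology: ((((Taxon 5,Taxon 1),Taxon 9),(Taxon 2,Taxon 7)),Taxon 6).
The clade {Taxon 2, Taxon 7} is supported by Trait 4: its derived state 'present' occurs in exactly those taxa and in no other taxon (including the outgroup).

Trait 4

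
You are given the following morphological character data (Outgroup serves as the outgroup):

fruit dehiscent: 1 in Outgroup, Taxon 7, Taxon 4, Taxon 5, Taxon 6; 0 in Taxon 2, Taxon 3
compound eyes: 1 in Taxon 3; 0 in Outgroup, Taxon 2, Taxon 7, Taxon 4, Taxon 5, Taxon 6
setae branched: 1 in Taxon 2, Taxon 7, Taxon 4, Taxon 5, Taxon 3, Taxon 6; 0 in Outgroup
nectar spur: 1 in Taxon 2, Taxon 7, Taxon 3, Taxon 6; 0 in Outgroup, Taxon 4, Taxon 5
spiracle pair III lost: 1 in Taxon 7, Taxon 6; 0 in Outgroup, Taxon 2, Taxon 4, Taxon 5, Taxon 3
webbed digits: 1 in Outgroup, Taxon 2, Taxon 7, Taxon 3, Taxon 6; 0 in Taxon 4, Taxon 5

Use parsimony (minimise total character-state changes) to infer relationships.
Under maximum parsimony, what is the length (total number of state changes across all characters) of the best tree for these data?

Character polarity is set by the outgroup: the derived state is whichever differs from the outgroup's state, so for fruit dehiscent, webbed digits the derived state is '0', and for the remaining characters it is '1'.
Only Taxon 2 and Taxon 3 show the derived state '0' for fruit dehiscent, supporting them as a clade.
compound eyes (derived state '1') is unique to Taxon 3 (autapomorphy; uninformative for grouping).
setae branched (derived state '1') is shared by all ingroup taxa — unites the whole ingroup.
nectar spur (derived state '1') is shared by Taxon 2, Taxon 3, Taxon 6, and Taxon 7 — a synapomorphy uniting that clade.
spiracle pair III lost: derived state '1' in Taxon 6 and Taxon 7 only — synapomorphy for {Taxon 6, Taxon 7}.
webbed digits: derived state '0' in Taxon 4 and Taxon 5 only — synapomorphy for {Taxon 4, Taxon 5}.
Most parsimonious ingroup topology: (((Taxon 2,Taxon 3),(Taxon 7,Taxon 6)),(Taxon 4,Taxon 5)).
Changes per character on this tree: fruit dehiscent: 1; compound eyes: 1; setae branched: 1; nectar spur: 1; spiracle pair III lost: 1; webbed digits: 1.
Total = 6.

6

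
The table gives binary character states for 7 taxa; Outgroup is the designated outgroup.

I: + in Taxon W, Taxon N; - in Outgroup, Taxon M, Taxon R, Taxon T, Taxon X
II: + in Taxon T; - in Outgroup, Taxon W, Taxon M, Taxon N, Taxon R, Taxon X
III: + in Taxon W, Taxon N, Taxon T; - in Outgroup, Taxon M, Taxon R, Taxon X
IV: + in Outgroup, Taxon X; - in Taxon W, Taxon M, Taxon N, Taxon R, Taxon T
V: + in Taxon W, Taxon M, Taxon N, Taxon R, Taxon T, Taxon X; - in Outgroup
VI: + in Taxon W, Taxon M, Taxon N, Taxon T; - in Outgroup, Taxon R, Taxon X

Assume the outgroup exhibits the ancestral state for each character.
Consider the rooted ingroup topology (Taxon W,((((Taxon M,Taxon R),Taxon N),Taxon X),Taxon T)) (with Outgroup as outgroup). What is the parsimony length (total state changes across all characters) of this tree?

12

Map each character onto (Taxon W,((((Taxon M,Taxon R),Taxon N),Taxon X),Taxon T)) (rooted by Outgroup) and count the minimum state changes it requires (Fitch parsimony):
I: 2; II: 1; III: 3; IV: 2; V: 1; VI: 3.
Total tree length = 12.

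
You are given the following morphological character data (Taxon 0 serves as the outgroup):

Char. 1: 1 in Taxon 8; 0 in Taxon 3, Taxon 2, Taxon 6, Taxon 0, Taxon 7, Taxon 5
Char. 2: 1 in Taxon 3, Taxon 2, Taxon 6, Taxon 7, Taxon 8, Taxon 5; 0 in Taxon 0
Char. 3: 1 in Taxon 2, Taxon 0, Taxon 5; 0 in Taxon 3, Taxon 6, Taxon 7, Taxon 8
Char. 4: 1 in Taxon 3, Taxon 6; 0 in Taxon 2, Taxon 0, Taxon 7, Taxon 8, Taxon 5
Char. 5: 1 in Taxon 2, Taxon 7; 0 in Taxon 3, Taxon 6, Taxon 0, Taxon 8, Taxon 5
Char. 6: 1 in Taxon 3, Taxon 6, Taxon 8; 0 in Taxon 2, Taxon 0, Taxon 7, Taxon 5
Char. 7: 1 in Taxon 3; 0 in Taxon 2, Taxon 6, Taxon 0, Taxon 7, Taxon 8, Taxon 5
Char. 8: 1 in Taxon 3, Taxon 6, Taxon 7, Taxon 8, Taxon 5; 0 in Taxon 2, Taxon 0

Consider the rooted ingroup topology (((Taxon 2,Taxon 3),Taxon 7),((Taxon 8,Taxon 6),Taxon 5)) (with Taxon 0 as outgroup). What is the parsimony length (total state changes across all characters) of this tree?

Map each character onto (((Taxon 2,Taxon 3),Taxon 7),((Taxon 8,Taxon 6),Taxon 5)) (rooted by Taxon 0) and count the minimum state changes it requires (Fitch parsimony):
Char. 1: 1; Char. 2: 1; Char. 3: 3; Char. 4: 2; Char. 5: 2; Char. 6: 2; Char. 7: 1; Char. 8: 2.
Total tree length = 14.

14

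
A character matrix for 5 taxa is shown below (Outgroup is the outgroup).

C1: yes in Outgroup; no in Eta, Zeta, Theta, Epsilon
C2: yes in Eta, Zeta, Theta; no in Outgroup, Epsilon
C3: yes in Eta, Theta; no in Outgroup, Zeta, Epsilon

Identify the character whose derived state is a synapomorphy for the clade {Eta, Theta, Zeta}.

C2

Character polarity is set by the outgroup: the derived state is whichever differs from the outgroup's state, so for C1 the derived state is 'no', and for the remaining characters it is 'yes'.
All ingroup taxa share the derived state 'no' for C1; it defines the ingroup but does not resolve relationships within it.
C2 (derived state 'yes') is shared by Eta, Theta, and Zeta — a synapomorphy uniting that clade.
Only Eta and Theta show the derived state 'yes' for C3, supporting them as a clade.
Most parsimonious ingroup topology: (((Eta,Theta),Zeta),Epsilon).
The clade {Eta, Theta, Zeta} is supported by C2: its derived state 'yes' occurs in exactly those taxa and in no other taxon (including the outgroup).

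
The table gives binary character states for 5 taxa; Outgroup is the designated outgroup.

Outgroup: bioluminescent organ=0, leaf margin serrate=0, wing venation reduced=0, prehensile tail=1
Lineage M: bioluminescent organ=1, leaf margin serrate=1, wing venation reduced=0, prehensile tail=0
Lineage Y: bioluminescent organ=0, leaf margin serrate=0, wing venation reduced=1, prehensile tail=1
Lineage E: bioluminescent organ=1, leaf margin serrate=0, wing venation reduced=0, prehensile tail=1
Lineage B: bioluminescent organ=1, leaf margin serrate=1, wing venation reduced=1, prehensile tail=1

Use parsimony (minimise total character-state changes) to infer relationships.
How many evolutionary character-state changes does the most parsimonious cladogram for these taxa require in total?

Character polarity is set by the outgroup: the derived state is whichever differs from the outgroup's state, so for prehensile tail the derived state is '0', and for the remaining characters it is '1'.
Only Lineage B, Lineage E, and Lineage M show the derived state '1' for bioluminescent organ, supporting them as a clade.
leaf margin serrate: derived state '1' in Lineage B and Lineage M only — synapomorphy for {Lineage B, Lineage M}.
wing venation reduced (state '1') occurs in Lineage B and Lineage Y but conflicts with the nesting implied by the other characters — most parsimoniously interpreted as homoplasy.
prehensile tail (derived state '0') is unique to Lineage M (autapomorphy; uninformative for grouping).
Most parsimonious ingroup topology: (((Lineage M,Lineage B),Lineage E),Lineage Y).
Changes per character on this tree: bioluminescent organ: 1; leaf margin serrate: 1; wing venation reduced: 2; prehensile tail: 1.
Total = 5.

5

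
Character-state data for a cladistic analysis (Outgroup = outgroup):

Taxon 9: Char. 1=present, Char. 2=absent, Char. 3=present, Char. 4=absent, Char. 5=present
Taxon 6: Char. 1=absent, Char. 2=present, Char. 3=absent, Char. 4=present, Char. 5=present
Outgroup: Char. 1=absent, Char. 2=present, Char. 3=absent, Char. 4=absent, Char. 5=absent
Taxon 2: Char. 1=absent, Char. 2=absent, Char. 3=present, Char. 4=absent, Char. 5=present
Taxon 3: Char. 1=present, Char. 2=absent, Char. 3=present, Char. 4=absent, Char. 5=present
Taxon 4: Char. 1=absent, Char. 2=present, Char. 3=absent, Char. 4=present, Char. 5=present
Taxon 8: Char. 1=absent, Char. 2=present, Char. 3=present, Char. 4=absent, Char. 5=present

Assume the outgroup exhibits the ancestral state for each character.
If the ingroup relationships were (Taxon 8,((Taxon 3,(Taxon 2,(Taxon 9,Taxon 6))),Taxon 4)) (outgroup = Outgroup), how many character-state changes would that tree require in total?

Map each character onto (Taxon 8,((Taxon 3,(Taxon 2,(Taxon 9,Taxon 6))),Taxon 4)) (rooted by Outgroup) and count the minimum state changes it requires (Fitch parsimony):
Char. 1: 2; Char. 2: 2; Char. 3: 3; Char. 4: 2; Char. 5: 1.
Total tree length = 10.

10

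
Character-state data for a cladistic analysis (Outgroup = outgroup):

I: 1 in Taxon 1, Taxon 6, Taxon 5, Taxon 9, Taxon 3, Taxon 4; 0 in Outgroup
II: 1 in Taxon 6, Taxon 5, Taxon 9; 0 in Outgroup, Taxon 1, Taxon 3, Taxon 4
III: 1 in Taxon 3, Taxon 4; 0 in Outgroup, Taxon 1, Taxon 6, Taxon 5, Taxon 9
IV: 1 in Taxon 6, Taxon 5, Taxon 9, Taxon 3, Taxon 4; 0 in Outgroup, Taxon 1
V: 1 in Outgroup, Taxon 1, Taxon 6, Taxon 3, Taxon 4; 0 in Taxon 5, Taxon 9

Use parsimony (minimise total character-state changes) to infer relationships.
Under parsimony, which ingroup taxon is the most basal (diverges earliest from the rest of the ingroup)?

Taxon 1

Character polarity is set by the outgroup: the derived state is whichever differs from the outgroup's state, so for V the derived state is '0', and for the remaining characters it is '1'.
All ingroup taxa share the derived state '1' for I; it defines the ingroup but does not resolve relationships within it.
II: derived state '1' in Taxon 5, Taxon 6, and Taxon 9 only — synapomorphy for {Taxon 5, Taxon 6, Taxon 9}.
III (derived state '1') is shared by Taxon 3 and Taxon 4 — a synapomorphy uniting that clade.
IV: derived state '1' in Taxon 3, Taxon 4, Taxon 5, Taxon 6, and Taxon 9 only — synapomorphy for {Taxon 3, Taxon 4, Taxon 5, Taxon 6, Taxon 9}.
V (derived state '0') is shared by Taxon 5 and Taxon 9 — a synapomorphy uniting that clade.
Most parsimonious ingroup topology: (Taxon 1,((Taxon 6,(Taxon 5,Taxon 9)),(Taxon 3,Taxon 4))).
Taxon 1 is sister to the clade containing all other ingroup taxa, so it is the earliest-diverging (most basal) ingroup lineage.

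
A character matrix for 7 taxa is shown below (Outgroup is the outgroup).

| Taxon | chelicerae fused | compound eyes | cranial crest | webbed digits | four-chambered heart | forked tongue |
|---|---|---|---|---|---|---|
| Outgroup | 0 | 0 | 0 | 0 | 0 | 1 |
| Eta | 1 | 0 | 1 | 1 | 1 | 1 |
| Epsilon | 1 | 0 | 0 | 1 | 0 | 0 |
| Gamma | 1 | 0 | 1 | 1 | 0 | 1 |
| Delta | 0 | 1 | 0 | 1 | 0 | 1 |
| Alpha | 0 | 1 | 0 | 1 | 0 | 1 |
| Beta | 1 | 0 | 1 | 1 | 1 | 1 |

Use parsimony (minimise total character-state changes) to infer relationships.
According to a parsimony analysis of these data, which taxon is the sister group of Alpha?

Delta

Character polarity is set by the outgroup: the derived state is whichever differs from the outgroup's state, so for forked tongue the derived state is '0', and for the remaining characters it is '1'.
chelicerae fused (derived state '1') is shared by Beta, Epsilon, Eta, and Gamma — a synapomorphy uniting that clade.
compound eyes: derived state '1' in Alpha and Delta only — synapomorphy for {Alpha, Delta}.
cranial crest: derived state '1' in Beta, Eta, and Gamma only — synapomorphy for {Beta, Eta, Gamma}.
webbed digits (derived state '1') is shared by all ingroup taxa — unites the whole ingroup.
Only Beta and Eta show the derived state '1' for four-chambered heart, supporting them as a clade.
forked tongue: derived state '0' in Epsilon only — an autapomorphy, so it tells us nothing about relationships among taxa.
Most parsimonious ingroup topology: ((((Eta,Beta),Gamma),Epsilon),(Delta,Alpha)).
Alpha and Delta form a cherry on this tree, so they are sister taxa.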